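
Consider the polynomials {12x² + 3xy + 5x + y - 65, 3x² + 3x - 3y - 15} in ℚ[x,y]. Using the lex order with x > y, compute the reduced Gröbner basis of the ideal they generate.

G = {x + 9/76y² - 53/38y - 55/76, y³ - 127/9y² - 137/9y + 85/3}

f_1 = 12x² + 3xy + 5x + y - 65, LT = x².
f_2 = 3x² + 3x - 3y - 15, LT = x².

S(f_1,f_2): lcm = x². S = ¼xy - 7/12x + 13/12y - 5/12.
  reduce S modulo (f_1, f_2):
  remainder ¼xy - 7/12x + 13/12y - 5/12 ≠ 0; add g_3 = ¼xy - 7/12x + 13/12y - 5/12 to the basis.

S(f_1,g_3): lcm = x²y. S = 7/3x² + ¼xy² - 47/12xy + 5/3x + 1/12y² - 65/12y.
  reduce S modulo (f_1, f_2, g_3):
  remainder -76/9x - y² + 106/9y + 55/9 ≠ 0; add g_4 = -76/9x - y² + 106/9y + 55/9 to the basis.

S(g_3,g_4): lcm = xy. S = -7/3x - 9/76y³ + 53/38y² + 1153/228y - 5/3.
  reduce S modulo (f_1, f_2, g_3, g_4):
  remainder -9/76y³ + 127/76y² + 137/76y - 255/76 ≠ 0; add g_5 = -9/76y³ + 127/76y² + 137/76y - 255/76 to the basis.

The other S-polynomials (S(f_2,g_3), S(f_1,g_4), S(f_2,g_4), S(f_1,g_5), S(f_2,g_5), S(g_3,g_5), S(g_4,g_5)) all reduce to 0 modulo the current basis, so we have a Gröbner basis.
Inter-reduce: drop elements whose leading term is divisible by another's, tail-reduce, and make monic.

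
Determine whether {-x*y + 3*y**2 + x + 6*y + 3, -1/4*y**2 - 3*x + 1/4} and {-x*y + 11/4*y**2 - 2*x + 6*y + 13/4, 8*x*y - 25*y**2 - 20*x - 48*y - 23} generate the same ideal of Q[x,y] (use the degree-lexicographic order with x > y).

Yes, the ideals are equal.

Since reduced Gröbner bases are canonical representatives of ideals under a given ordering, it suffices to compute and compare them.
Buchberger on the first generating set:
f_1 = -x*y + 3*y**2 + x + 6*y + 3, LT = x*y.
f_2 = -1/4*y**2 - 3*x + 1/4, LT = y**2.

S(f_1,f_2): lcm = x*y**2. S = -3*y**3 - 12*x**2 - x*y - 6*y**2 + x - 3*y.
  leading term y**3: subtract (12*y)·f_2 from -3*y**3 - 12*x**2 - x*y - 6*y**2 + x - 3*y → -12*x**2 + 35*x*y - 6*y**2 + x - 6*y
  leading term x**2: no divisor's leading term divides it; move -12*x**2 to the remainder.
  leading term x*y: subtract (-35)·f_1 from 35*x*y - 6*y**2 + x - 6*y → 99*y**2 + 36*x + 204*y + 105
  leading term y**2: subtract (-396)·f_2 from 99*y**2 + 36*x + 204*y + 105 → -1152*x + 204*y + 204
  leading term x: no divisor's leading term divides it; move -1152*x to the remainder.
  leading term y: no divisor's leading term divides it; move 204*y to the remainder.
  leading term 1: no divisor's leading term divides it; move 204 to the remainder.
  remainder -12*x**2 - 1152*x + 204*y + 204 ≠ 0; add g_3 = -12*x**2 - 1152*x + 204*y + 204 to the basis.

The other S-polynomials (S(f_1,g_3), S(f_2,g_3)) all reduce to 0 modulo the current basis, so we have a Gröbner basis.
Inter-reduce: drop elements whose leading term is divisible by another's, tail-reduce, and make monic.
Reduced Gröbner basis: {x**2 + 96*x - 17*y - 17, x*y + 35*x - 6*y - 6, y**2 + 12*x - 1}.

Buchberger on the second generating set:
h_1 = -x*y + 11/4*y**2 - 2*x + 6*y + 13/4, LT = x*y.
h_2 = 8*x*y - 25*y**2 - 20*x - 48*y - 23, LT = x*y.

S(h_1,h_2): lcm = x*y. S = 3/8*y**2 + 9/2*x - 3/8.
  leading term y**2: no divisor's leading term divides it; move 3/8*y**2 to the remainder.
  leading term x: no divisor's leading term divides it; move 9/2*x to the remainder.
  leading term 1: no divisor's leading term divides it; move -3/8 to the remainder.
  remainder 3/8*y**2 + 9/2*x - 3/8 ≠ 0; add k_3 = 3/8*y**2 + 9/2*x - 3/8 to the basis.

S(h_1,k_3): lcm = x*y**2. S = -11/4*y**3 - 12*x**2 + 2*x*y - 6*y**2 + x - 13/4*y.
  leading term y**3: subtract (-22/3*y)·k_3 from -11/4*y**3 - 12*x**2 + 2*x*y - 6*y**2 + x - 13/4*y → -12*x**2 + 35*x*y - 6*y**2 + x - 6*y
  leading term x**2: no divisor's leading term divides it; move -12*x**2 to the remainder.
  leading term x*y: subtract (-35)·h_1 from 35*x*y - 6*y**2 + x - 6*y → 361/4*y**2 - 69*x + 204*y + 455/4
  leading term y**2: subtract (722/3)·k_3 from 361/4*y**2 - 69*x + 204*y + 455/4 → -1152*x + 204*y + 204
  leading term x: no divisor's leading term divides it; move -1152*x to the remainder.
  leading term y: no divisor's leading term divides it; move 204*y to the remainder.
  leading term 1: no divisor's leading term divides it; move 204 to the remainder.
  remainder -12*x**2 - 1152*x + 204*y + 204 ≠ 0; add k_4 = -12*x**2 - 1152*x + 204*y + 204 to the basis.

The other S-polynomials (S(h_2,k_3), S(h_1,k_4), S(h_2,k_4), S(k_3,k_4)) all reduce to 0 modulo the current basis, so we have a Gröbner basis.
Inter-reduce: drop elements whose leading term is divisible by another's, tail-reduce, and make monic.
Reduced Gröbner basis: {x**2 + 96*x - 17*y - 17, x*y + 35*x - 6*y - 6, y**2 + 12*x - 1}.

These coincide, so the ideals are equal.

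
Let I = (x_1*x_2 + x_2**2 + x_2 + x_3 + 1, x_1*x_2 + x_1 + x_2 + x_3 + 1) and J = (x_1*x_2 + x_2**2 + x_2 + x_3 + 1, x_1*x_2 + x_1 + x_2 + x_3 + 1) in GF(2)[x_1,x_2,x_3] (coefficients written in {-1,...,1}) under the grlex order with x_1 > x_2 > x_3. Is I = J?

Yes, the ideals are equal.

Two ideals are equal iff their reduced Gröbner bases coincide (the reduced basis is unique for a fixed ordering).
Buchberger on the first generating set:
f_1 = x_1*x_2 + x_2**2 + x_2 + x_3 + 1, LT = x_1*x_2.
f_2 = x_1*x_2 + x_1 + x_2 + x_3 + 1, LT = x_1*x_2.

S(f_1,f_2): lcm = x_1*x_2. S = x_2**2 + x_1.
  leading term x_2**2: no divisor's leading term divides it; move x_2**2 to the remainder.
  leading term x_1: no divisor's leading term divides it; move x_1 to the remainder.
  remainder x_2**2 + x_1 ≠ 0; add g_3 = x_2**2 + x_1 to the basis.

S(f_1,g_3): lcm = x_1*x_2**2. S = x_2**3 + x_1**2 + x_2**2 + x_2*x_3 + x_2.
  leading term x_2**3: subtract (x_2)·g_3 from x_2**3 + x_1**2 + x_2**2 + x_2*x_3 + x_2 → x_1**2 + x_1*x_2 + x_2**2 + x_2*x_3 + x_2
  leading term x_1**2: no divisor's leading term divides it; move x_1**2 to the remainder.
  leading term x_1*x_2: subtract (1)·f_1 from x_1*x_2 + x_2**2 + x_2*x_3 + x_2 → x_2*x_3 + x_3 + 1
  leading term x_2*x_3: no divisor's leading term divides it; move x_2*x_3 to the remainder.
  leading term x_3: no divisor's leading term divides it; move x_3 to the remainder.
  leading term 1: no divisor's leading term divides it; move 1 to the remainder.
  remainder x_1**2 + x_2*x_3 + x_3 + 1 ≠ 0; add g_4 = x_1**2 + x_2*x_3 + x_3 + 1 to the basis.

S(f_2,g_3): lcm = x_1*x_2**2. S = x_1**2 + x_1*x_2 + x_2**2 + x_2*x_3 + x_2.
  leading term x_1**2: subtract (1)·g_4 from x_1**2 + x_1*x_2 + x_2**2 + x_2*x_3 + x_2 → x_1*x_2 + x_2**2 + x_2 + x_3 + 1
  leading term x_1*x_2: subtract (1)·f_1 from x_1*x_2 + x_2**2 + x_2 + x_3 + 1 → 0
  remainder 0.

S(f_1,g_4): lcm = x_1**2*x_2. S = x_1*x_2**2 + x_2**2*x_3 + x_1*x_2 + x_1*x_3 + x_2*x_3 + x_1 + x_2.
  leading term x_1*x_2**2: subtract (x_2)·f_1 from x_1*x_2**2 + x_2**2*x_3 + x_1*x_2 + x_1*x_3 + x_2*x_3 + x_1 + x_2 → x_2**3 + x_2**2*x_3 + x_1*x_2 + x_1*x_3 + x_2**2 + x_1
  leading term x_2**3: subtract (x_2)·g_3 from x_2**3 + x_2**2*x_3 + x_1*x_2 + x_1*x_3 + x_2**2 + x_1 → x_2**2*x_3 + x_1*x_3 + x_2**2 + x_1
  leading term x_2**2*x_3: subtract (x_3)·g_3 from x_2**2*x_3 + x_1*x_3 + x_2**2 + x_1 → x_2**2 + x_1
  leading term x_2**2: subtract (1)·g_3 from x_2**2 + x_1 → 0
  remainder 0.

S(f_2,g_4): lcm = x_1**2*x_2. S = x_2**2*x_3 + x_1**2 + x_1*x_2 + x_1*x_3 + x_2*x_3 + x_1 + x_2.
  leading term x_2**2*x_3: subtract (x_3)·g_3 from x_2**2*x_3 + x_1**2 + x_1*x_2 + x_1*x_3 + x_2*x_3 + x_1 + x_2 → x_1**2 + x_1*x_2 + x_2*x_3 + x_1 + x_2
  leading term x_1**2: subtract (1)·g_4 from x_1**2 + x_1*x_2 + x_2*x_3 + x_1 + x_2 → x_1*x_2 + x_1 + x_2 + x_3 + 1
  leading term x_1*x_2: subtract (1)·f_1 from x_1*x_2 + x_1 + x_2 + x_3 + 1 → x_2**2 + x_1
  leading term x_2**2: subtract (1)·g_3 from x_2**2 + x_1 → 0
  remainder 0.

S(g_3,g_4): leading monomials are coprime, so the S-polynomial reduces to 0 (Buchberger's first criterion).
Every S-polynomial of the final basis reduces to 0, so we have a Gröbner basis.
Inter-reduce: drop elements whose leading term is divisible by another's, tail-reduce, and make monic.
Reduced Gröbner basis: {x_1**2 + x_2*x_3 + x_3 + 1, x_1*x_2 + x_1 + x_2 + x_3 + 1, x_2**2 + x_1}.

Buchberger on the second generating set:
h_1 = x_1*x_2 + x_2**2 + x_2 + x_3 + 1, LT = x_1*x_2.
h_2 = x_1*x_2 + x_1 + x_2 + x_3 + 1, LT = x_1*x_2.

S(h_1,h_2): lcm = x_1*x_2. S = x_2**2 + x_1.
  leading term x_2**2: no divisor's leading term divides it; move x_2**2 to the remainder.
  leading term x_1: no divisor's leading term divides it; move x_1 to the remainder.
  remainder x_2**2 + x_1 ≠ 0; add k_3 = x_2**2 + x_1 to the basis.

S(h_1,k_3): lcm = x_1*x_2**2. S = x_2**3 + x_1**2 + x_2**2 + x_2*x_3 + x_2.
  leading term x_2**3: subtract (x_2)·k_3 from x_2**3 + x_1**2 + x_2**2 + x_2*x_3 + x_2 → x_1**2 + x_1*x_2 + x_2**2 + x_2*x_3 + x_2
  leading term x_1**2: no divisor's leading term divides it; move x_1**2 to the remainder.
  leading term x_1*x_2: subtract (1)·h_1 from x_1*x_2 + x_2**2 + x_2*x_3 + x_2 → x_2*x_3 + x_3 + 1
  leading term x_2*x_3: no divisor's leading term divides it; move x_2*x_3 to the remainder.
  leading term x_3: no divisor's leading term divides it; move x_3 to the remainder.
  leading term 1: no divisor's leading term divides it; move 1 to the remainder.
  remainder x_1**2 + x_2*x_3 + x_3 + 1 ≠ 0; add k_4 = x_1**2 + x_2*x_3 + x_3 + 1 to the basis.

S(h_2,k_3): lcm = x_1*x_2**2. S = x_1**2 + x_1*x_2 + x_2**2 + x_2*x_3 + x_2.
  leading term x_1**2: subtract (1)·k_4 from x_1**2 + x_1*x_2 + x_2**2 + x_2*x_3 + x_2 → x_1*x_2 + x_2**2 + x_2 + x_3 + 1
  leading term x_1*x_2: subtract (1)·h_1 from x_1*x_2 + x_2**2 + x_2 + x_3 + 1 → 0
  remainder 0.

S(h_1,k_4): lcm = x_1**2*x_2. S = x_1*x_2**2 + x_2**2*x_3 + x_1*x_2 + x_1*x_3 + x_2*x_3 + x_1 + x_2.
  leading term x_1*x_2**2: subtract (x_2)·h_1 from x_1*x_2**2 + x_2**2*x_3 + x_1*x_2 + x_1*x_3 + x_2*x_3 + x_1 + x_2 → x_2**3 + x_2**2*x_3 + x_1*x_2 + x_1*x_3 + x_2**2 + x_1
  leading term x_2**3: subtract (x_2)·k_3 from x_2**3 + x_2**2*x_3 + x_1*x_2 + x_1*x_3 + x_2**2 + x_1 → x_2**2*x_3 + x_1*x_3 + x_2**2 + x_1
  leading term x_2**2*x_3: subtract (x_3)·k_3 from x_2**2*x_3 + x_1*x_3 + x_2**2 + x_1 → x_2**2 + x_1
  leading term x_2**2: subtract (1)·k_3 from x_2**2 + x_1 → 0
  remainder 0.

S(h_2,k_4): lcm = x_1**2*x_2. S = x_2**2*x_3 + x_1**2 + x_1*x_2 + x_1*x_3 + x_2*x_3 + x_1 + x_2.
  leading term x_2**2*x_3: subtract (x_3)·k_3 from x_2**2*x_3 + x_1**2 + x_1*x_2 + x_1*x_3 + x_2*x_3 + x_1 + x_2 → x_1**2 + x_1*x_2 + x_2*x_3 + x_1 + x_2
  leading term x_1**2: subtract (1)·k_4 from x_1**2 + x_1*x_2 + x_2*x_3 + x_1 + x_2 → x_1*x_2 + x_1 + x_2 + x_3 + 1
  leading term x_1*x_2: subtract (1)·h_1 from x_1*x_2 + x_1 + x_2 + x_3 + 1 → x_2**2 + x_1
  leading term x_2**2: subtract (1)·k_3 from x_2**2 + x_1 → 0
  remainder 0.

S(k_3,k_4): leading monomials are coprime, so the S-polynomial reduces to 0 (Buchberger's first criterion).
Every S-polynomial of the final basis reduces to 0, so we have a Gröbner basis.
Inter-reduce: drop elements whose leading term is divisible by another's, tail-reduce, and make monic.
Reduced Gröbner basis: {x_1**2 + x_2*x_3 + x_3 + 1, x_1*x_2 + x_1 + x_2 + x_3 + 1, x_2**2 + x_1}.

Same reduced basis, so the two generating sets span the same ideal.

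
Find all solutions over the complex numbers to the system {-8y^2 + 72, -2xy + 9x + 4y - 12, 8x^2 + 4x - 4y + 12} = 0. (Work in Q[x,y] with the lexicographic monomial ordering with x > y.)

Compute a lex Gröbner basis by Buchberger's algorithm.
f_1 = -8y^2 + 72, LT = y^2.
f_2 = -2xy + 9x + 4y - 12, LT = xy.
f_3 = 8x^2 + 4x - 4y + 12, LT = x^2.

S(f_1,f_2): lcm = xy^2. S = 9/2xy - 9x + 2y^2 - 6y.
  leading term xy: subtract (-9/4)·f_2 from 9/2xy - 9x + 2y^2 - 6y → 45/4x + 2y^2 + 3y - 27
  leading term x: no divisor's leading term divides it; move 45/4x to the remainder.
  leading term y^2: subtract (-1/4)·f_1 from 2y^2 + 3y - 27 → 3y - 9
  leading term y: no divisor's leading term divides it; move 3y to the remainder.
  leading term 1: no divisor's leading term divides it; move -9 to the remainder.
  remainder 45/4x + 3y - 9 ≠ 0; add h_4 = 45/4x + 3y - 9 to the basis.

S(f_2,f_3): lcm = x^2y. S = -9/2x^2 - 5/2xy + 6x + 1/2y^2 - 3/2y.
  leading term x^2: subtract (-9/16)·f_3 from -9/2x^2 - 5/2xy + 6x + 1/2y^2 - 3/2y → -5/2xy + 33/4x + 1/2y^2 - 15/4y + 27/4
  leading term xy: subtract (5/4)·f_2 from -5/2xy + 33/4x + 1/2y^2 - 15/4y + 27/4 → -3x + 1/2y^2 - 35/4y + 87/4
  leading term x: subtract (-4/15)·h_4 from -3x + 1/2y^2 - 35/4y + 87/4 → 1/2y^2 - 159/20y + 387/20
  leading term y^2: subtract (-1/16)·f_1 from 1/2y^2 - 159/20y + 387/20 → -159/20y + 477/20
  leading term y: no divisor's leading term divides it; move -159/20y to the remainder.
  leading term 1: no divisor's leading term divides it; move 477/20 to the remainder.
  remainder -159/20y + 477/20 ≠ 0; add h_5 = -159/20y + 477/20 to the basis.

The other S-polynomials (S(f_1,f_3), S(f_1,h_4), S(f_2,h_4), S(f_3,h_4), S(f_1,h_5), S(f_2,h_5), S(f_3,h_5), S(h_4,h_5)) all reduce to 0 modulo the current basis, so we have a Gröbner basis.
Inter-reduce: drop elements whose leading term is divisible by another's, tail-reduce, and make monic.
Reduced Gröbner basis: {x, y - 3}.

The lex basis is triangular: the last element involves only y. Solving y - 3 = 0 gives y ∈ {3}; substituting each value into the earlier elements determines the remaining variables.
  y = 3: the earlier basis element becomes x = 0, giving x = 0 — point (0, 3).

{(0, 3)}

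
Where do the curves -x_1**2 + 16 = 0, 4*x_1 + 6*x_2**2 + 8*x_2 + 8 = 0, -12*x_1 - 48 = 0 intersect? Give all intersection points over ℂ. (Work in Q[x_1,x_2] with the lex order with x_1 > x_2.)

Compute a lex Gröbner basis by Buchberger's algorithm.
f_1 = -x_1**2 + 16, LT = x_1**2.
f_2 = 4*x_1 + 6*x_2**2 + 8*x_2 + 8, LT = x_1.
f_3 = -12*x_1 - 48, LT = x_1.

S(f_1,f_2): lcm = x_1**2. S = -3/2*x_1*x_2**2 - 2*x_1*x_2 - 2*x_1 - 16.
  reduce S modulo (f_1, f_2, f_3):
  remainder 9/4*x_2**4 + 6*x_2**3 + 10*x_2**2 + 8*x_2 - 12 ≠ 0; add h_4 = 9/4*x_2**4 + 6*x_2**3 + 10*x_2**2 + 8*x_2 - 12 to the basis.

S(f_1,f_3): lcm = x_1**2. S = -4*x_1 - 16.
  reduce S modulo (f_1, f_2, f_3, h_4):
  remainder 6*x_2**2 + 8*x_2 - 8 ≠ 0; add h_5 = 6*x_2**2 + 8*x_2 - 8 to the basis.

The other S-polynomials (S(f_2,f_3), S(f_1,h_4), S(f_2,h_4), S(f_3,h_4), S(f_1,h_5), S(f_2,h_5), S(f_3,h_5), S(h_4,h_5)) all reduce to 0 modulo the current basis, so we have a Gröbner basis.
Inter-reduce: drop elements whose leading term is divisible by another's, tail-reduce, and make monic.
Reduced Gröbner basis: {x_1 + 4, x_2**2 + 4/3*x_2 - 4/3}.

The lex basis is triangular: the last element involves only x_2. Solving x_2**2 + 4/3*x_2 - 4/3 = 0 gives x_2 ∈ {-2, 2/3}; substituting each value into the earlier elements determines the remaining variables.
  x_2 = -2: the earlier basis element becomes x_1 + 4 = 0, giving x_1 = -4 — point (-4, -2).
  x_2 = 2/3: the earlier basis element becomes x_1 + 4 = 0, giving x_1 = -4 — point (-4, 2/3).

{(-4, -2), (-4, 2/3)}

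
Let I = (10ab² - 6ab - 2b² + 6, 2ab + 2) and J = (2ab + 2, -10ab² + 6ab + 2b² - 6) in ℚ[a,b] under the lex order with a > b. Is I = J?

For a fixed monomial order, each ideal has a unique reduced Gröbner basis; comparing bases decides equality.
Buchberger on the first generating set:
f_1 = 10ab² - 6ab - 2b² + 6, LT = ab².
f_2 = 2ab + 2, LT = ab.

S(f_1,f_2): lcm = ab². S = -⅗ab - ⅕b² - b + ⅗.
  reduce S modulo (f_1, f_2):
  remainder -⅕b² - b + 6/5 ≠ 0; add g_3 = -⅕b² - b + 6/5 to the basis.

S(f_1,g_3): lcm = ab². S = -28/5ab + 6a - ⅕b² + ⅗.
  reduce S modulo (f_1, f_2, g_3):
  remainder 6a + b + 5 ≠ 0; add g_4 = 6a + b + 5 to the basis.

The other S-polynomials (S(f_2,g_3), S(f_1,g_4), S(f_2,g_4), S(g_3,g_4)) all reduce to 0 modulo the current basis, so we have a Gröbner basis.
Inter-reduce: drop elements whose leading term is divisible by another's, tail-reduce, and make monic.
Reduced Gröbner basis: {a + ⅙b + ⅚, b² + 5b - 6}.

Buchberger on the second generating set:
h_1 = 2ab + 2, LT = ab.
h_2 = -10ab² + 6ab + 2b² - 6, LT = ab².

S(h_1,h_2): lcm = ab². S = ⅗ab + ⅕b² + b - ⅗.
  reduce S modulo (h_1, h_2):
  remainder ⅕b² + b - 6/5 ≠ 0; add k_3 = ⅕b² + b - 6/5 to the basis.

S(h_1,k_3): lcm = ab². S = -5ab + 6a + b.
  reduce S modulo (h_1, h_2, k_3):
  remainder 6a + b + 5 ≠ 0; add k_4 = 6a + b + 5 to the basis.

The other S-polynomials (S(h_2,k_3), S(h_1,k_4), S(h_2,k_4), S(k_3,k_4)) all reduce to 0 modulo the current basis, so we have a Gröbner basis.
Inter-reduce: drop elements whose leading term is divisible by another's, tail-reduce, and make monic.
Reduced Gröbner basis: {a + ⅙b + ⅚, b² + 5b - 6}.

The two bases agree; hence the ideals are identical.

Yes, the ideals are equal.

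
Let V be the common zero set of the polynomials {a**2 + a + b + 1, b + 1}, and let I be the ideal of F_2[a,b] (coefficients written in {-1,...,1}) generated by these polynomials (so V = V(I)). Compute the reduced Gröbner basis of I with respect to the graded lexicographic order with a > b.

G = {a**2 + a, b + 1}

f_1 = a**2 + a + b + 1, LT = a**2.
f_2 = b + 1, LT = b.

The S-polynomials (S(f_1,f_2)) all reduce to 0 modulo the current basis, so we have a Gröbner basis.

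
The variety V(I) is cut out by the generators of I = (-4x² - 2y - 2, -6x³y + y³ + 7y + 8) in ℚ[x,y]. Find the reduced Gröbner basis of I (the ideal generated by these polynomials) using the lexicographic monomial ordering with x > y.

f_1 = -4x² - 2y - 2, LT = x².
f_2 = -6x³y + y³ + 7y + 8, LT = x³y.

S(f_1,f_2): lcm = x³y. S = ½xy² + ½xy + ⅙y³ + 7/6y + 4/3.
  leading term xy²: no divisor's leading term divides it; move ½xy² to the remainder.
  leading term xy: no divisor's leading term divides it; move ½xy to the remainder.
  leading term y³: no divisor's leading term divides it; move ⅙y³ to the remainder.
  leading term y: no divisor's leading term divides it; move 7/6y to the remainder.
  leading term 1: no divisor's leading term divides it; move 4/3 to the remainder.
  remainder ½xy² + ½xy + ⅙y³ + 7/6y + 4/3 ≠ 0; add g_3 = ½xy² + ½xy + ⅙y³ + 7/6y + 4/3 to the basis.

S(f_1,g_3): lcm = x²y². S = -x²y - ⅓xy³ - 7/3xy - 8/3x + ½y³ + ½y².
  leading term x²y: subtract (¼y)·f_1 from -x²y - ⅓xy³ - 7/3xy - 8/3x + ½y³ + ½y² → -⅓xy³ - 7/3xy - 8/3x + ½y³ + y² + ½y
  leading term xy³: subtract (-⅔y)·g_3 from -⅓xy³ - 7/3xy - 8/3x + ½y³ + y² + ½y → ⅓xy² - 7/3xy - 8/3x + 1/9y⁴ + ½y³ + 16/9y² + 25/18y
  leading term xy²: subtract (⅔)·g_3 from ⅓xy² - 7/3xy - 8/3x + 1/9y⁴ + ½y³ + 16/9y² + 25/18y → -8/3xy - 8/3x + 1/9y⁴ + 7/18y³ + 16/9y² + 11/18y - 8/9
  leading term xy: no divisor's leading term divides it; move -8/3xy to the remainder.
  leading term x: no divisor's leading term divides it; move -8/3x to the remainder.
  leading term y⁴: no divisor's leading term divides it; move 1/9y⁴ to the remainder.
  leading term y³: no divisor's leading term divides it; move 7/18y³ to the remainder.
  leading term y²: no divisor's leading term divides it; move 16/9y² to the remainder.
  leading term y: no divisor's leading term divides it; move 11/18y to the remainder.
  leading term 1: no divisor's leading term divides it; move -8/9 to the remainder.
  remainder -8/3xy - 8/3x + 1/9y⁴ + 7/18y³ + 16/9y² + 11/18y - 8/9 ≠ 0; add g_4 = -8/3xy - 8/3x + 1/9y⁴ + 7/18y³ + 16/9y² + 11/18y - 8/9 to the basis.

S(f_1,g_4): lcm = x²y. S = -x² + 1/24xy⁴ + 7/48xy³ + ⅔xy² + 11/48xy - ⅓x + ½y² + ½y.
  leading term x²: subtract (¼)·f_1 from -x² + 1/24xy⁴ + 7/48xy³ + ⅔xy² + 11/48xy - ⅓x + ½y² + ½y → 1/24xy⁴ + 7/48xy³ + ⅔xy² + 11/48xy - ⅓x + ½y² + y + ½
  leading term xy⁴: subtract (1/12y²)·g_3 from 1/24xy⁴ + 7/48xy³ + ⅔xy² + 11/48xy - ⅓x + ½y² + y + ½ → 5/48xy³ + ⅔xy² + 11/48xy - ⅓x - 1/72y⁵ - 7/72y³ + 7/18y² + y + ½
  leading term xy³: subtract (5/24y)·g_3 from 5/48xy³ + ⅔xy² + 11/48xy - ⅓x - 1/72y⁵ - 7/72y³ + 7/18y² + y + ½ → 9/16xy² + 11/48xy - ⅓x - 1/72y⁵ - 5/144y⁴ - 7/72y³ + 7/48y² + 13/18y + ½
  leading term xy²: subtract (9/8)·g_3 from 9/16xy² + 11/48xy - ⅓x - 1/72y⁵ - 5/144y⁴ - 7/72y³ + 7/48y² + 13/18y + ½ → -⅓xy - ⅓x - 1/72y⁵ - 5/144y⁴ - 41/144y³ + 7/48y² - 85/144y - 1
  leading term xy: subtract (⅛)·g_4 from -⅓xy - ⅓x - 1/72y⁵ - 5/144y⁴ - 41/144y³ + 7/48y² - 85/144y - 1 → -1/72y⁵ - 7/144y⁴ - ⅓y³ - 11/144y² - ⅔y - 8/9
  leading term y⁵: no divisor's leading term divides it; move -1/72y⁵ to the remainder.
  leading term y⁴: no divisor's leading term divides it; move -7/144y⁴ to the remainder.
  leading term y³: no divisor's leading term divides it; move -⅓y³ to the remainder.
  leading term y²: no divisor's leading term divides it; move -11/144y² to the remainder.
  leading term y: no divisor's leading term divides it; move -⅔y to the remainder.
  leading term 1: no divisor's leading term divides it; move -8/9 to the remainder.
  remainder -1/72y⁵ - 7/144y⁴ - ⅓y³ - 11/144y² - ⅔y - 8/9 ≠ 0; add g_5 = -1/72y⁵ - 7/144y⁴ - ⅓y³ - 11/144y² - ⅔y - 8/9 to the basis.

The other S-polynomials (S(f_2,g_3), S(f_2,g_4), S(g_3,g_4), S(f_1,g_5), S(f_2,g_5), S(g_3,g_5), S(g_4,g_5)) all reduce to 0 modulo the current basis, so we have a Gröbner basis.
Inter-reduce: drop elements whose leading term is divisible by another's, tail-reduce, and make monic.

G = {x² + ½y + ½, xy + x - 1/24y⁴ - 7/48y³ - ⅔y² - 11/48y + ⅓, y⁵ + 7/2y⁴ + 24y³ + 11/2y² + 48y + 64}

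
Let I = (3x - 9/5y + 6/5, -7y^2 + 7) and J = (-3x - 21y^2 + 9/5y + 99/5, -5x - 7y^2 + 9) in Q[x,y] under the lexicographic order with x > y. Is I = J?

Since reduced Gröbner bases are canonical representatives of ideals under a given ordering, it suffices to compute and compare them.
Buchberger on the first generating set:
f_1 = 3x - 9/5y + 6/5, LT = x.
f_2 = -7y^2 + 7, LT = y^2.

S(f_1,f_2): leading monomials are coprime, so the S-polynomial reduces to 0 (Buchberger's first criterion).
Every S-polynomial of the final basis reduces to 0, so we have a Gröbner basis.
Inter-reduce: drop elements whose leading term is divisible by another's, tail-reduce, and make monic.
Reduced Gröbner basis: {x - 3/5y + 2/5, y^2 - 1}.

Buchberger on the second generating set:
h_1 = -3x - 21y^2 + 9/5y + 99/5, LT = x.
h_2 = -5x - 7y^2 + 9, LT = x.

S(h_1,h_2): lcm = x. S = 28/5y^2 - 3/5y - 24/5.
  leading term y^2: no divisor's leading term divides it; move 28/5y^2 to the remainder.
  leading term y: no divisor's leading term divides it; move -3/5y to the remainder.
  leading term 1: no divisor's leading term divides it; move -24/5 to the remainder.
  remainder 28/5y^2 - 3/5y - 24/5 ≠ 0; add k_3 = 28/5y^2 - 3/5y - 24/5 to the basis.

S(h_1,k_3): leading monomials are coprime, so the S-polynomial reduces to 0 (Buchberger's first criterion).
S(h_2,k_3): leading monomials are coprime, so the S-polynomial reduces to 0 (Buchberger's first criterion).
Every S-polynomial of the final basis reduces to 0, so we have a Gröbner basis.
Inter-reduce: drop elements whose leading term is divisible by another's, tail-reduce, and make monic.
Reduced Gröbner basis: {x + 3/20y - 3/5, y^2 - 3/28y - 6/7}.

The bases are distinct; the ideals are different.

No, the ideals differ.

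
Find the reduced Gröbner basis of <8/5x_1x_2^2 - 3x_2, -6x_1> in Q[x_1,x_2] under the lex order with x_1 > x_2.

The reduced Gröbner basis is the canonical form of the ideal for this ordering.

f_1 = 8/5x_1x_2^2 - 3x_2, LT = x_1x_2^2.
f_2 = -6x_1, LT = x_1.

S(f_1,f_2): lcm = x_1x_2^2. S = -15/8x_2.
  reduce S modulo (f_1, f_2):
  remainder -15/8x_2 ≠ 0; add g_3 = -15/8x_2 to the basis.

The other S-polynomials (S(f_1,g_3), S(f_2,g_3)) all reduce to 0 modulo the current basis, so we have a Gröbner basis.
Inter-reduce: drop elements whose leading term is divisible by another's, tail-reduce, and make monic.

G = {x_1, x_2}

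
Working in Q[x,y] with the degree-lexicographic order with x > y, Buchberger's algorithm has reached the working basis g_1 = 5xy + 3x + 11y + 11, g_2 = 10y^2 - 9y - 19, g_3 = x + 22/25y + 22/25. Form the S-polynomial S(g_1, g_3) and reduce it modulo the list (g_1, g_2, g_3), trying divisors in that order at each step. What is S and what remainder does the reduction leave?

lcm(LM(g_1), LM(g_3)) = xy.
S = (lcm/LT(g_1))·g_1 − (lcm/LT(g_3))·g_3 = -22/25y^2 + 3/5x + 33/25y + 11/5.
Reduce S modulo (g_1, g_2, g_3) in that order:
  leading term y^2: subtract (-11/125)·g_2 from -22/25y^2 + 3/5x + 33/25y + 11/5 → 3/5x + 66/125y + 66/125
  leading term x: subtract (3/5)·g_3 from 3/5x + 66/125y + 66/125 → 0
The remainder is 0, so this S-polynomial contributes no new basis element.

S(g_1, g_3) = -22/25y^2 + 3/5x + 33/25y + 11/5; remainder on division = 0.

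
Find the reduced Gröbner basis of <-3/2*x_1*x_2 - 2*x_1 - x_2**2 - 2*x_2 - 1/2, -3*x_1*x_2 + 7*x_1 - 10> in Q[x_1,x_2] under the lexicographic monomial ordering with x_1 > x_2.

f_1 = -3/2*x_1*x_2 - 2*x_1 - x_2**2 - 2*x_2 - 1/2, LT = x_1*x_2.
f_2 = -3*x_1*x_2 + 7*x_1 - 10, LT = x_1*x_2.

S(f_1,f_2): lcm = x_1*x_2. S = 11/3*x_1 + 2/3*x_2**2 + 4/3*x_2 - 3.
  leading term x_1: no divisor's leading term divides it; move 11/3*x_1 to the remainder.
  leading term x_2**2: no divisor's leading term divides it; move 2/3*x_2**2 to the remainder.
  leading term x_2: no divisor's leading term divides it; move 4/3*x_2 to the remainder.
  leading term 1: no divisor's leading term divides it; move -3 to the remainder.
  remainder 11/3*x_1 + 2/3*x_2**2 + 4/3*x_2 - 3 ≠ 0; add g_3 = 11/3*x_1 + 2/3*x_2**2 + 4/3*x_2 - 3 to the basis.

S(f_1,g_3): lcm = x_1*x_2. S = 4/3*x_1 - 2/11*x_2**3 + 10/33*x_2**2 + 71/33*x_2 + 1/3.
  leading term x_1: subtract (4/11)·g_3 from 4/3*x_1 - 2/11*x_2**3 + 10/33*x_2**2 + 71/33*x_2 + 1/3 → -2/11*x_2**3 + 2/33*x_2**2 + 5/3*x_2 + 47/33
  leading term x_2**3: no divisor's leading term divides it; move -2/11*x_2**3 to the remainder.
  leading term x_2**2: no divisor's leading term divides it; move 2/33*x_2**2 to the remainder.
  leading term x_2: no divisor's leading term divides it; move 5/3*x_2 to the remainder.
  leading term 1: no divisor's leading term divides it; move 47/33 to the remainder.
  remainder -2/11*x_2**3 + 2/33*x_2**2 + 5/3*x_2 + 47/33 ≠ 0; add g_4 = -2/11*x_2**3 + 2/33*x_2**2 + 5/3*x_2 + 47/33 to the basis.

The other S-polynomials (S(f_2,g_3), S(f_1,g_4), S(f_2,g_4), S(g_3,g_4)) all reduce to 0 modulo the current basis, so we have a Gröbner basis.
Inter-reduce: drop elements whose leading term is divisible by another's, tail-reduce, and make monic.

G = {x_1 + 2/11*x_2**2 + 4/11*x_2 - 9/11, x_2**3 - 1/3*x_2**2 - 55/6*x_2 - 47/6}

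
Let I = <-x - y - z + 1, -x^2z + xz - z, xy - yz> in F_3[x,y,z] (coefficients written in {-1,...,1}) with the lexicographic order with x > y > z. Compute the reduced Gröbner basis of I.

G = {x + y + z - 1, y^2 - yz - y, z^3 - z^2 + z}

f_1 = -x - y - z + 1, LT = x.
f_2 = -x^2z + xz - z, LT = x^2z.
f_3 = xy - yz, LT = xy.

S(f_1,f_2): lcm = x^2z. S = xyz + xz^2 - z.
  leading term xyz: subtract (-yz)·f_1 from xyz + xz^2 - z → xz^2 - y^2z - yz^2 + yz - z
  leading term xz^2: subtract (-z^2)·f_1 from xz^2 - y^2z - yz^2 + yz - z → -y^2z + yz^2 + yz - z^3 + z^2 - z
  leading term y^2z: no divisor's leading term divides it; move -y^2z to the remainder.
  leading term yz^2: no divisor's leading term divides it; move yz^2 to the remainder.
  leading term yz: no divisor's leading term divides it; move yz to the remainder.
  leading term z^3: no divisor's leading term divides it; move -z^3 to the remainder.
  leading term z^2: no divisor's leading term divides it; move z^2 to the remainder.
  leading term z: no divisor's leading term divides it; move -z to the remainder.
  remainder -y^2z + yz^2 + yz - z^3 + z^2 - z ≠ 0; add g_4 = -y^2z + yz^2 + yz - z^3 + z^2 - z to the basis.

S(f_1,f_3): lcm = xy. S = y^2 - yz - y.
  leading term y^2: no divisor's leading term divides it; move y^2 to the remainder.
  leading term yz: no divisor's leading term divides it; move -yz to the remainder.
  leading term y: no divisor's leading term divides it; move -y to the remainder.
  remainder y^2 - yz - y ≠ 0; add g_5 = y^2 - yz - y to the basis.

S(f_2,f_3): lcm = x^2yz. S = xyz^2 - xyz + yz.
  leading term xyz^2: subtract (-yz^2)·f_1 from xyz^2 - xyz + yz → -xyz - y^2z^2 - yz^3 + yz^2 + yz
  leading term xyz: subtract (yz)·f_1 from -xyz - y^2z^2 - yz^3 + yz^2 + yz → -y^2z^2 + y^2z - yz^3 - yz^2
  leading term y^2z^2: subtract (z)·g_4 from -y^2z^2 + y^2z - yz^3 - yz^2 → y^2z + yz^3 + yz^2 + z^4 - z^3 + z^2
  leading term y^2z: subtract (-1)·g_4 from y^2z + yz^3 + yz^2 + z^4 - z^3 + z^2 → yz^3 - yz^2 + yz + z^4 + z^3 - z^2 - z
  leading term yz^3: no divisor's leading term divides it; move yz^3 to the remainder.
  leading term yz^2: no divisor's leading term divides it; move -yz^2 to the remainder.
  leading term yz: no divisor's leading term divides it; move yz to the remainder.
  leading term z^4: no divisor's leading term divides it; move z^4 to the remainder.
  leading term z^3: no divisor's leading term divides it; move z^3 to the remainder.
  leading term z^2: no divisor's leading term divides it; move -z^2 to the remainder.
  leading term z: no divisor's leading term divides it; move -z to the remainder.
  remainder yz^3 - yz^2 + yz + z^4 + z^3 - z^2 - z ≠ 0; add g_6 = yz^3 - yz^2 + yz + z^4 + z^3 - z^2 - z to the basis.

S(f_3,g_4): lcm = xy^2z. S = xyz^2 + xyz - xz^3 + xz^2 - xz - y^2z^2.
  leading term xyz^2: subtract (-yz^2)·f_1 from xyz^2 + xyz - xz^3 + xz^2 - xz - y^2z^2 → xyz - xz^3 + xz^2 - xz + y^2z^2 - yz^3 + yz^2
  leading term xyz: subtract (-yz)·f_1 from xyz - xz^3 + xz^2 - xz + y^2z^2 - yz^3 + yz^2 → -xz^3 + xz^2 - xz + y^2z^2 - y^2z - yz^3 + yz
  leading term xz^3: subtract (z^3)·f_1 from -xz^3 + xz^2 - xz + y^2z^2 - y^2z - yz^3 + yz → xz^2 - xz + y^2z^2 - y^2z + yz + z^4 - z^3
  leading term xz^2: subtract (-z^2)·f_1 from xz^2 - xz + y^2z^2 - y^2z + yz + z^4 - z^3 → -xz + y^2z^2 - y^2z - yz^2 + yz + z^4 + z^3 + z^2
  leading term xz: subtract (z)·f_1 from -xz + y^2z^2 - y^2z - yz^2 + yz + z^4 + z^3 + z^2 → y^2z^2 - y^2z - yz^2 - yz + z^4 + z^3 - z^2 - z
  leading term y^2z^2: subtract (-z)·g_4 from y^2z^2 - y^2z - yz^2 - yz + z^4 + z^3 - z^2 - z → -y^2z + yz^3 - yz - z^3 + z^2 - z
  leading term y^2z: subtract (1)·g_4 from -y^2z + yz^3 - yz - z^3 + z^2 - z → yz^3 - yz^2 + yz
  leading term yz^3: subtract (1)·g_6 from yz^3 - yz^2 + yz → -z^4 - z^3 + z^2 + z
  leading term z^4: no divisor's leading term divides it; move -z^4 to the remainder.
  leading term z^3: no divisor's leading term divides it; move -z^3 to the remainder.
  leading term z^2: no divisor's leading term divides it; move z^2 to the remainder.
  leading term z: no divisor's leading term divides it; move z to the remainder.
  remainder -z^4 - z^3 + z^2 + z ≠ 0; add g_7 = -z^4 - z^3 + z^2 + z to the basis.

S(f_3,g_5): lcm = xy^2. S = xyz + xy - y^2z.
  leading term xyz: subtract (-yz)·f_1 from xyz + xy - y^2z → xy + y^2z - yz^2 + yz
  leading term xy: subtract (-y)·f_1 from xy + y^2z - yz^2 + yz → y^2z - y^2 - yz^2 + y
  leading term y^2z: subtract (-1)·g_4 from y^2z - y^2 - yz^2 + y → -y^2 + yz + y - z^3 + z^2 - z
  leading term y^2: subtract (-1)·g_5 from -y^2 + yz + y - z^3 + z^2 - z → -z^3 + z^2 - z
  leading term z^3: no divisor's leading term divides it; move -z^3 to the remainder.
  leading term z^2: no divisor's leading term divides it; move z^2 to the remainder.
  leading term z: no divisor's leading term divides it; move -z to the remainder.
  remainder -z^3 + z^2 - z ≠ 0; add g_8 = -z^3 + z^2 - z to the basis.

The other S-polynomials (S(f_1,g_4), S(f_2,g_4), S(f_1,g_5), S(f_2,g_5), S(g_4,g_5), S(f_1,g_6), S(f_2,g_6), S(f_3,g_6), S(g_4,g_6), S(g_5,g_6), S(f_1,g_7), S(f_2,g_7), S(f_3,g_7), S(g_4,g_7), S(g_5,g_7), S(g_6,g_7), S(f_1,g_8), S(f_2,g_8), S(f_3,g_8), S(g_4,g_8), S(g_5,g_8), S(g_6,g_8), S(g_7,g_8)) all reduce to 0 modulo the current basis, so we have a Gröbner basis.
Inter-reduce: drop elements whose leading term is divisible by another's, tail-reduce, and make monic.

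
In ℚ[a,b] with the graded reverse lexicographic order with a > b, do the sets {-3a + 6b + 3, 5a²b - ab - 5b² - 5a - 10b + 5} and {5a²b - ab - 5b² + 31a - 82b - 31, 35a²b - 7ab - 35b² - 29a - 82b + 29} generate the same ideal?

For a fixed monomial order, each ideal has a unique reduced Gröbner basis; comparing bases decides equality.
Buchberger on the first generating set:
f_1 = -3a + 6b + 3, LT = a.
f_2 = 5a²b - ab - 5b² - 5a - 10b + 5, LT = a²b.

S(f_1,f_2): lcm = a²b. S = -2ab² - ⅘ab + b² + a + 2b - 1.
  leading term ab²: subtract (⅔b²)·f_1 from -2ab² - ⅘ab + b² + a + 2b - 1 → -4b³ - ⅘ab - b² + a + 2b - 1
  leading term b³: no divisor's leading term divides it; move -4b³ to the remainder.
  leading term ab: subtract (4/15b)·f_1 from -⅘ab - b² + a + 2b - 1 → -13/5b² + a + 6/5b - 1
  leading term b²: no divisor's leading term divides it; move -13/5b² to the remainder.
  leading term a: subtract (-⅓)·f_1 from a + 6/5b - 1 → 16/5b
  leading term b: no divisor's leading term divides it; move 16/5b to the remainder.
  remainder -4b³ - 13/5b² + 16/5b ≠ 0; add g_3 = -4b³ - 13/5b² + 16/5b to the basis.

The other S-polynomials (S(f_1,g_3), S(f_2,g_3)) all reduce to 0 modulo the current basis, so we have a Gröbner basis.
Inter-reduce: drop elements whose leading term is divisible by another's, tail-reduce, and make monic.
Reduced Gröbner basis: {b³ + 13/20b² - ⅘b, a - 2b - 1}.

Buchberger on the second generating set:
h_1 = 5a²b - ab - 5b² + 31a - 82b - 31, LT = a²b.
h_2 = 35a²b - 7ab - 35b² - 29a - 82b + 29, LT = a²b.

S(h_1,h_2): lcm = a²b. S = 246/35a - 492/35b - 246/35.
  leading term a: no divisor's leading term divides it; move 246/35a to the remainder.
  leading term b: no divisor's leading term divides it; move -492/35b to the remainder.
  leading term 1: no divisor's leading term divides it; move -246/35 to the remainder.
  remainder 246/35a - 492/35b - 246/35 ≠ 0; add k_3 = 246/35a - 492/35b - 246/35 to the basis.

S(h_1,k_3): lcm = a²b. S = 2ab² + ⅘ab - b² + 31/5a - 82/5b - 31/5.
  leading term ab²: subtract (35/123b²)·k_3 from 2ab² + ⅘ab - b² + 31/5a - 82/5b - 31/5 → 4b³ + ⅘ab + b² + 31/5a - 82/5b - 31/5
  leading term b³: no divisor's leading term divides it; move 4b³ to the remainder.
  leading term ab: subtract (14/123b)·k_3 from ⅘ab + b² + 31/5a - 82/5b - 31/5 → 13/5b² + 31/5a - 78/5b - 31/5
  leading term b²: no divisor's leading term divides it; move 13/5b² to the remainder.
  leading term a: subtract (217/246)·k_3 from 31/5a - 78/5b - 31/5 → -16/5b
  leading term b: no divisor's leading term divides it; move -16/5b to the remainder.
  remainder 4b³ + 13/5b² - 16/5b ≠ 0; add k_4 = 4b³ + 13/5b² - 16/5b to the basis.

The other S-polynomials (S(h_2,k_3), S(h_1,k_4), S(h_2,k_4), S(k_3,k_4)) all reduce to 0 modulo the current basis, so we have a Gröbner basis.
Inter-reduce: drop elements whose leading term is divisible by another's, tail-reduce, and make monic.
Reduced Gröbner basis: {b³ + 13/20b² - ⅘b, a - 2b - 1}.

Same reduced basis, so the two generating sets span the same ideal.
The same test decides containment: I ⊆ J iff every generator of I reduces to 0 modulo a Gröbner basis of J.

Yes, the ideals are equal.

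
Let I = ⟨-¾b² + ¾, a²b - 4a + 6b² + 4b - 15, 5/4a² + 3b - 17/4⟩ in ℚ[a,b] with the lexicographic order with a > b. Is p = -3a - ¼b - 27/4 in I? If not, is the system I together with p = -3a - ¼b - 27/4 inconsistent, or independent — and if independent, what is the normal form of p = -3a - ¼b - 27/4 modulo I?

First compute the reduced Gröbner basis of I by Buchberger's algorithm.
f_1 = -¾b² + ¾, LT = b².
f_2 = a²b - 4a + 6b² + 4b - 15, LT = a²b.
f_3 = 5/4a² + 3b - 17/4, LT = a².

S(f_1,f_2): lcm = a²b². S = -a² + 4ab - 6b³ - 4b² + 15b.
  leading term a²: subtract (-⅘)·f_3 from -a² + 4ab - 6b³ - 4b² + 15b → 4ab - 6b³ - 4b² + 87/5b - 17/5
  leading term ab: no divisor's leading term divides it; move 4ab to the remainder.
  leading term b³: subtract (8b)·f_1 from -6b³ - 4b² + 87/5b - 17/5 → -4b² + 57/5b - 17/5
  leading term b²: subtract (16/3)·f_1 from -4b² + 57/5b - 17/5 → 57/5b - 37/5
  leading term b: no divisor's leading term divides it; move 57/5b to the remainder.
  leading term 1: no divisor's leading term divides it; move -37/5 to the remainder.
  remainder 4ab + 57/5b - 37/5 ≠ 0; add h_4 = 4ab + 57/5b - 37/5 to the basis.

S(f_1,f_3): leading monomials are coprime, so the S-polynomial reduces to 0 (Buchberger's first criterion).
S(f_2,f_3): lcm = a²b. S = -4a + 18/5b² + 37/5b - 15.
  leading term a: no divisor's leading term divides it; move -4a to the remainder.
  leading term b²: subtract (-24/5)·f_1 from 18/5b² + 37/5b - 15 → 37/5b - 57/5
  leading term b: no divisor's leading term divides it; move 37/5b to the remainder.
  leading term 1: no divisor's leading term divides it; move -57/5 to the remainder.
  remainder -4a + 37/5b - 57/5 ≠ 0; add h_5 = -4a + 37/5b - 57/5 to the basis.

S(f_1,h_4): lcm = ab². S = -a - 57/20b² + 37/20b.
  leading term a: subtract (¼)·h_5 from -a - 57/20b² + 37/20b → -57/20b² + 57/20
  leading term b²: subtract (19/5)·f_1 from -57/20b² + 57/20 → 0
  remainder 0.

S(f_2,h_4): lcm = a²b. S = -57/20ab - 43/20a + 6b² + 4b - 15.
  leading term ab: subtract (-57/80)·h_4 from -57/20ab - 43/20a + 6b² + 4b - 15 → -43/20a + 6b² + 4849/400b - 8109/400
  leading term a: subtract (43/80)·h_5 from -43/20a + 6b² + 4849/400b - 8109/400 → 6b² + 1629/200b - 2829/200
  leading term b²: subtract (-8)·f_1 from 6b² + 1629/200b - 2829/200 → 1629/200b - 1629/200
  leading term b: no divisor's leading term divides it; move 1629/200b to the remainder.
  leading term 1: no divisor's leading term divides it; move -1629/200 to the remainder.
  remainder 1629/200b - 1629/200 ≠ 0; add h_6 = 1629/200b - 1629/200 to the basis.

S(f_3,h_4): lcm = a²b. S = -57/20ab + 37/20a + 12/5b² - 17/5b.
  leading term ab: subtract (-57/80)·h_4 from -57/20ab + 37/20a + 12/5b² - 17/5b → 37/20a + 12/5b² + 1889/400b - 2109/400
  leading term a: subtract (-37/80)·h_5 from 37/20a + 12/5b² + 1889/400b - 2109/400 → 12/5b² + 1629/200b - 2109/200
  leading term b²: subtract (-16/5)·f_1 from 12/5b² + 1629/200b - 2109/200 → 1629/200b - 1629/200
  leading term b: subtract (1)·h_6 from 1629/200b - 1629/200 → 0
  remainder 0.

S(f_1,h_5): leading monomials are coprime, so the S-polynomial reduces to 0 (Buchberger's first criterion).
S(f_2,h_5): lcm = a²b. S = 37/20ab² - 57/20ab - 4a + 6b² + 4b - 15.
  leading term ab²: subtract (-37/15a)·f_1 from 37/20ab² - 57/20ab - 4a + 6b² + 4b - 15 → -57/20ab - 43/20a + 6b² + 4b - 15
  leading term ab: subtract (-57/80)·h_4 from -57/20ab - 43/20a + 6b² + 4b - 15 → -43/20a + 6b² + 4849/400b - 8109/400
  leading term a: subtract (43/80)·h_5 from -43/20a + 6b² + 4849/400b - 8109/400 → 6b² + 1629/200b - 2829/200
  leading term b²: subtract (-8)·f_1 from 6b² + 1629/200b - 2829/200 → 1629/200b - 1629/200
  leading term b: subtract (1)·h_6 from 1629/200b - 1629/200 → 0
  remainder 0.

S(f_3,h_5): lcm = a². S = 37/20ab - 57/20a + 12/5b - 17/5.
  leading term ab: subtract (37/80)·h_4 from 37/20ab - 57/20a + 12/5b - 17/5 → -57/20a - 1149/400b + 9/400
  leading term a: subtract (57/80)·h_5 from -57/20a - 1149/400b + 9/400 → -1629/200b + 1629/200
  leading term b: subtract (-1)·h_6 from -1629/200b + 1629/200 → 0
  remainder 0.

S(h_4,h_5): lcm = ab. S = 37/20b² - 37/20.
  leading term b²: subtract (-37/15)·f_1 from 37/20b² - 37/20 → 0
  remainder 0.

S(f_1,h_6): lcm = b². S = b - 1.
  leading term b: subtract (200/1629)·h_6 from b - 1 → 0
  remainder 0.

S(f_2,h_6): lcm = a²b. S = a² - 4a + 6b² + 4b - 15.
  leading term a²: subtract (⅘)·f_3 from a² - 4a + 6b² + 4b - 15 → -4a + 6b² + 8/5b - 58/5
  leading term a: subtract (1)·h_5 from -4a + 6b² + 8/5b - 58/5 → 6b² - 29/5b - ⅕
  leading term b²: subtract (-8)·f_1 from 6b² - 29/5b - ⅕ → -29/5b + 29/5
  leading term b: subtract (-1160/1629)·h_6 from -29/5b + 29/5 → 0
  remainder 0.

S(f_3,h_6): leading monomials are coprime, so the S-polynomial reduces to 0 (Buchberger's first criterion).
S(h_4,h_6): lcm = ab. S = a + 57/20b - 37/20.
  leading term a: subtract (-¼)·h_5 from a + 57/20b - 37/20 → 47/10b - 47/10
  leading term b: subtract (940/1629)·h_6 from 47/10b - 47/10 → 0
  remainder 0.

S(h_5,h_6): leading monomials are coprime, so the S-polynomial reduces to 0 (Buchberger's first criterion).
Every S-polynomial of the final basis reduces to 0, so we have a Gröbner basis.
Inter-reduce: drop elements whose leading term is divisible by another's, tail-reduce, and make monic.
Reduced Gröbner basis: {a + 1, b - 1}.
Label its elements g_1 = a + 1, g_2 = b - 1.

Reduce p = -3a - ¼b - 27/4 modulo G:
  leading term a: subtract (-3)·g_1 from -3a - ¼b - 27/4 → -¼b - 15/4
  leading term b: subtract (-¼)·g_2 from -¼b - 15/4 → -4
  leading term 1: no divisor's leading term divides it; move -4 to the remainder.
  normal form = -4.
The normal form is nonzero, so p ∉ I. Since p minus its normal form lies in I, I + (p) = I + (r) where r = -4; decide whether this ideal is the whole ring.
Here r = -4 is a nonzero constant, hence a unit: 1 ∈ I + (p), the Gröbner basis of I + (p) is {1}, and the enlarged system has no common solution — adjoining p is inconsistent.

Adjoining -3a - ¼b - 27/4 makes the ideal the whole ring: the system is inconsistent.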